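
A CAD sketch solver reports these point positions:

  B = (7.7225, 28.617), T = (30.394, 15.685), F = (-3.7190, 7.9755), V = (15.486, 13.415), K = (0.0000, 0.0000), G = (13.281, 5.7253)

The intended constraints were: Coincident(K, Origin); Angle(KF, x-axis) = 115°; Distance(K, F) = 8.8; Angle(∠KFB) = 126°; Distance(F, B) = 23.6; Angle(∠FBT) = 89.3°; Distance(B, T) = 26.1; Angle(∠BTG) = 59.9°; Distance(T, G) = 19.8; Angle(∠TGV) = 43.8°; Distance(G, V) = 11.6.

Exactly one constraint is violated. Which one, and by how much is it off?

Distance(G, V) = 11.6 — off by 3.60.

K = (0.00, 0.00) ✓; KF at 115.0° ✓; |KF| = 8.800 ✓; ∠KFB = 126.0° ✓; |FB| = 23.60 ✓; ∠FBT = 89.30° ✓; |BT| = 26.10 ✓; ∠BTG = 59.90° ✓; |TG| = 19.80 ✓; ∠TGV = 43.80° ✓; |GV| = 8.000 ✗.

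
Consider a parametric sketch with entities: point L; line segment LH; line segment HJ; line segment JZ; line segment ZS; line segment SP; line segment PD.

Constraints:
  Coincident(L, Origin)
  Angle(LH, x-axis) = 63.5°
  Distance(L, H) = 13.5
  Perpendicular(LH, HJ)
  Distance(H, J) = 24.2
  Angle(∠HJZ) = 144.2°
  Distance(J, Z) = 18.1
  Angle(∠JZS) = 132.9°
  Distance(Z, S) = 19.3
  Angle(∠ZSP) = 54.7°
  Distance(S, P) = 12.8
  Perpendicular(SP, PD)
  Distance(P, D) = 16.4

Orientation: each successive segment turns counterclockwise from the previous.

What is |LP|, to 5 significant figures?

31.670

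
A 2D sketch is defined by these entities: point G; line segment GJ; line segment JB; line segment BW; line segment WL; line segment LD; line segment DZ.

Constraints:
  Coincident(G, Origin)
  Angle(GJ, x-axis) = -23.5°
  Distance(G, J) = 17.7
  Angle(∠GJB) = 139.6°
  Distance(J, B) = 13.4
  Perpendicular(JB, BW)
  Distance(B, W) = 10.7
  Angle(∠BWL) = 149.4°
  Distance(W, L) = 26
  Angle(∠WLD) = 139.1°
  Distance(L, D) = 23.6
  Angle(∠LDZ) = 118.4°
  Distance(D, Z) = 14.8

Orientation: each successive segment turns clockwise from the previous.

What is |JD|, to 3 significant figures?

46.3

∠BWL = 149.4° gives WL at 176° from the x-axis; with |WL| = 26.0, L = (-13.4, -21.8). ∠WLD = 139.1° gives LD at 135° from the x-axis; with |LD| = 23.6, D = (-30.0, -4.96). Then |JD| = |D − J| = 46.3.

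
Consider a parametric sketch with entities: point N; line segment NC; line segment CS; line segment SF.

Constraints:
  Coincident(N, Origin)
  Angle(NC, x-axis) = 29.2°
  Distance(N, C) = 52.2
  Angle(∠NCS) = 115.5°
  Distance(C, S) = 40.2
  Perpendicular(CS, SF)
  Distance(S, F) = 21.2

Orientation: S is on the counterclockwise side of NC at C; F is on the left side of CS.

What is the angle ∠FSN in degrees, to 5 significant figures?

53.066°

N is at the origin; NC runs at 29.2° with length 52.2, so C = 52.2·(cos 29.2°, sin 29.2°) = (45.567, 25.466). ∠NCS = 115.5°, so CS runs at 29.2° + (180° − 115.5°) = 93.700° from the x-axis; with |CS| = 40.2, S = C + 40.2·(cos 93.700°, sin 93.700°) = (42.972, 65.582). CS ⟂ SF; with |SF| = 21.2 on the left of CS, F = S + 21.2·(-0.99792, -0.064532) = (21.817, 64.214). Then cos ∠FSN = SF·SN / (|SF||SN|), giving 53.066°.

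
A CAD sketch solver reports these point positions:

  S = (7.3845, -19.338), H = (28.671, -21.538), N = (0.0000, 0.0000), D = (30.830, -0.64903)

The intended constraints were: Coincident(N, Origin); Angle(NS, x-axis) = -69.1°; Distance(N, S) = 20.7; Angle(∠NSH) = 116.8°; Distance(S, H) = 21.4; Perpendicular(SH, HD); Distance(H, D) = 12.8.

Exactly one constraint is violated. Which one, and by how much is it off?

Distance(H, D) = 12.8 — off by 8.20.

N = (0.00, 0.00) ✓; NS at -69.10° ✓; |NS| = 20.70 ✓; ∠NSH = 116.8° ✓; |SH| = 21.40 ✓; ∠(SH, HD) = 90.00° ✓; |HD| = 21.00 ✗.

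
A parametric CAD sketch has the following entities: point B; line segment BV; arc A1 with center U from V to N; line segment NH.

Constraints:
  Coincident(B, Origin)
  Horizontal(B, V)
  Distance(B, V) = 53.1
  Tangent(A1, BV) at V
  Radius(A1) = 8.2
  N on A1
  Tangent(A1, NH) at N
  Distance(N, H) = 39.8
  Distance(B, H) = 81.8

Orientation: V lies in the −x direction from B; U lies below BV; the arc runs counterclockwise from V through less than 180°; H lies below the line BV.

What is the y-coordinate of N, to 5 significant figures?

-6.8999

Checks: B.y = 0.00, V.y = 0.00 ✓; |UN| = 8.200 ✓; ∠(UN, NH) = 90.00° ✓; |NH| = 39.80 ✓; |BH| = 81.80 ✓.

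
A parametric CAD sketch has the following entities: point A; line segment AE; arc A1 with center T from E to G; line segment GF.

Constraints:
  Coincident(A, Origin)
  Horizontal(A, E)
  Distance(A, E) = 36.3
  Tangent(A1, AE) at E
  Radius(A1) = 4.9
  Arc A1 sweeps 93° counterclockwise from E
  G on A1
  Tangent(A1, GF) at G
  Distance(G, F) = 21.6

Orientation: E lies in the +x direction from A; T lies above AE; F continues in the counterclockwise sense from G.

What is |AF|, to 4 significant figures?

48.16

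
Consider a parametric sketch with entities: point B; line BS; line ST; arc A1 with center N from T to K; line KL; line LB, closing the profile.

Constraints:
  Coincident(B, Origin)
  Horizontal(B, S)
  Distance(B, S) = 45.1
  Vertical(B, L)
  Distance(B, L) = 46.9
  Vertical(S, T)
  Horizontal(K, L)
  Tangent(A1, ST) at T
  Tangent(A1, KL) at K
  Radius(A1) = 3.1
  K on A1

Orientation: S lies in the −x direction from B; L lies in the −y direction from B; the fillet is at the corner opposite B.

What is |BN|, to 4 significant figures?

60.68

B is at the origin; BS is horizontal with |BS| = 45.1 and S on the −x side, so S = (-45.10, 0.000). BL is vertical with |BL| = 46.9 and L on the −y side, so L = (0.000, -46.90). The virtual corner opposite B is at (-45.10, -46.90). A1 meets ST tangentially, so NT is at right angles to ST and since A1 is tangent to KL there, NK ⟂ KL, with radius 3.1, so the center N sits 3.1 in from both sides at N = (-42.00, -43.80). Then |BN| = |N − B| = 60.68.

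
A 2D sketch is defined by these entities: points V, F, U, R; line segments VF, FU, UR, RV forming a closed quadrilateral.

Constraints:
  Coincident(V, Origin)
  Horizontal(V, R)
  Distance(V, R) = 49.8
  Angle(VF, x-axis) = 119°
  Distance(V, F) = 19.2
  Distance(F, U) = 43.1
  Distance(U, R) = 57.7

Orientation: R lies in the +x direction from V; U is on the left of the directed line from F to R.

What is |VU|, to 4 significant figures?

52.68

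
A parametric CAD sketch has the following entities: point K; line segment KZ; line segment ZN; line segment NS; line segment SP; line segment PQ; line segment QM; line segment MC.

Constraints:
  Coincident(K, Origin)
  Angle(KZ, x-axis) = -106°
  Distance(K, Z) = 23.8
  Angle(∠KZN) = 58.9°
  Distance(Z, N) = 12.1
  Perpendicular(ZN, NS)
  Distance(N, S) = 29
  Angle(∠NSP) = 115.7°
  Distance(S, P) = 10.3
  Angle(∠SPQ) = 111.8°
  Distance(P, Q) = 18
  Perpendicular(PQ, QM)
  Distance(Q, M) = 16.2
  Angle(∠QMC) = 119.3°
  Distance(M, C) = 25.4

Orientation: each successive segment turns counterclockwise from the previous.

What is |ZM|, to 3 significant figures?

9.38

K is at the origin; KZ runs at -106.0° with length 23.8, so Z = (-6.56, -22.9). ∠KZN = 58.9° gives ZN at 15.1° from the x-axis; with |ZN| = 12.1, N = (5.12, -19.7). ZN ⟂ NS, so NS runs at 105°; with |NS| = 29.0, S = (-2.43, 8.27). ∠NSP = 115.7° gives SP at 169° from the x-axis; with |SP| = 10.3, P = (-12.6, 10.2). ∠SPQ = 111.8° gives PQ at -122° from the x-axis; with |PQ| = 18.0, Q = (-22.2, -5.03). PQ is perpendicular to QM, so QM runs at -32.4°; with |QM| = 16.2, M = (-8.52, -13.7). Then |ZM| = |M − Z| = 9.38.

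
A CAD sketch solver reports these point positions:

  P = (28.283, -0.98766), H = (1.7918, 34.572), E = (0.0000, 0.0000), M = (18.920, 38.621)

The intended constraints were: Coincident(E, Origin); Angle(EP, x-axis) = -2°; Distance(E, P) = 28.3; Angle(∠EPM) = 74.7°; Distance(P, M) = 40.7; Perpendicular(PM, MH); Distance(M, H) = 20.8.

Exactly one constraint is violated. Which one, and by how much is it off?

Distance(M, H) = 20.8 — off by 3.20.

E = (0.00, 0.00) ✓; EP at -2.000° ✓; |EP| = 28.30 ✓; ∠EPM = 74.70° ✓; |PM| = 40.70 ✓; ∠(PM, MH) = 90.00° ✓; |MH| = 17.60 ✗.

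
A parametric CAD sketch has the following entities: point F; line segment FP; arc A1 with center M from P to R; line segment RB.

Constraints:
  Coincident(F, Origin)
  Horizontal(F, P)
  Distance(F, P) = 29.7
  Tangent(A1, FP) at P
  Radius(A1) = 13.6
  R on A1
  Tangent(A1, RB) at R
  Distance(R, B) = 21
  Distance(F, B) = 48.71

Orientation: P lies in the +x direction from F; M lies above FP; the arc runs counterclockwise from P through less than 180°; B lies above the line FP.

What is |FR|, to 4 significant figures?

46.16

Checks: |MP| = 13.60 ✓; |MR| = 13.60 ✓; ∠(MR, RB) = 90.00° ✓; |RB| = 21.00 ✓; |FB| = 48.71 ✓.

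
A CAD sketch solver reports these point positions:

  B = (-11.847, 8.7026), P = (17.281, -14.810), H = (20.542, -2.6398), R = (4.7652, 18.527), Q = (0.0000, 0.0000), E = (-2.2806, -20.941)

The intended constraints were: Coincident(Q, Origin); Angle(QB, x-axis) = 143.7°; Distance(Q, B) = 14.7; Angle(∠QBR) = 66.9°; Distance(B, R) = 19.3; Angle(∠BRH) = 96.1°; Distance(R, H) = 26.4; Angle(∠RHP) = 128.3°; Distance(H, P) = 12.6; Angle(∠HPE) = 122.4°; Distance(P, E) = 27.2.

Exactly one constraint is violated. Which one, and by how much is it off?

Distance(P, E) = 27.2 — off by 6.70.

Q = (0.00, 0.00) ✓; QB at 143.7° ✓; |QB| = 14.70 ✓; ∠QBR = 66.90° ✓; |BR| = 19.30 ✓; ∠BRH = 96.10° ✓; |RH| = 26.40 ✓; ∠RHP = 128.3° ✓; |HP| = 12.60 ✓; ∠HPE = 122.4° ✓; |PE| = 20.50 ✗.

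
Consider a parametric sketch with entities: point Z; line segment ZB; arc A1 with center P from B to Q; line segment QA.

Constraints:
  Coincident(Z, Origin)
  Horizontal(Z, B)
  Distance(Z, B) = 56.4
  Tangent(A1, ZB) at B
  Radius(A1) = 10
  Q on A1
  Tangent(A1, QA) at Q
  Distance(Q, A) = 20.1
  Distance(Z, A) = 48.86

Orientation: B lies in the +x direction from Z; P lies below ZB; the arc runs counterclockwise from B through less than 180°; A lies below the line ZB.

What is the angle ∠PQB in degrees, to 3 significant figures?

53.3°

Z is at the origin; Z and B share the same y with |ZB| = 56.4 and B on the +x side, so B = (56.4, 0.00). Since A1 is tangent to ZB there, PB ⟂ ZB, so P = B + (0, -10) = (56.4, -10.0). Since PQ ⟂ QA (tangency), |PA| = √(10.0² + 20.1²) = 22.5 regardless of where Q sits on A1. So A lies on both circle(Z, 48.86) and circle(P, 22.5); the below-ZB intersection is A = (41.1, -26.4). Q is the foot of the tangent from A: Q = (46.8, -7.16).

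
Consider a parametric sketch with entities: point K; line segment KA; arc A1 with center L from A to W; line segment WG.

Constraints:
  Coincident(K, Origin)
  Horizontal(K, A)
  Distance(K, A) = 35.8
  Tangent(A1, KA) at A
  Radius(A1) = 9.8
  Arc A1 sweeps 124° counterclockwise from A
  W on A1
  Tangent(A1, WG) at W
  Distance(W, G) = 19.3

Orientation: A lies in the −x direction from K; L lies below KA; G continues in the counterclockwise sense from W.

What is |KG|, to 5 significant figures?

45.565

K is at the origin; KA is horizontal with |KA| = 35.8 and A on the −x side, so A = (-35.800, 0.0000). Since A1 is tangent to KA there, LA ⟂ KA, so L = A + (0, -9.8) = (-35.800, -9.8000). On A1, A sits at bearing 90° from L; a 124° counterclockwise sweep puts W at bearing 214°, so W = L + 9.8·(cos 214°, sin 214°) = (-43.925, -15.280). Since A1 is tangent to WG there, LW ⟂ WG, so WG runs along (−sin 214°, cos 214°); with |WG| = 19.3, G = (-33.132, -31.281). Then |KG| = |G − K| = 45.565.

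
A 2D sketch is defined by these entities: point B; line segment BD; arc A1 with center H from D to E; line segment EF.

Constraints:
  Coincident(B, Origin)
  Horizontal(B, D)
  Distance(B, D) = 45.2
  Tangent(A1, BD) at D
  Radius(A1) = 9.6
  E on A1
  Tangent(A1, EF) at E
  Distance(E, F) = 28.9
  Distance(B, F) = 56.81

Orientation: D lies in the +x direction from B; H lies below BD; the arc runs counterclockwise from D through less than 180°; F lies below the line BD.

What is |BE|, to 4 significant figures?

37.46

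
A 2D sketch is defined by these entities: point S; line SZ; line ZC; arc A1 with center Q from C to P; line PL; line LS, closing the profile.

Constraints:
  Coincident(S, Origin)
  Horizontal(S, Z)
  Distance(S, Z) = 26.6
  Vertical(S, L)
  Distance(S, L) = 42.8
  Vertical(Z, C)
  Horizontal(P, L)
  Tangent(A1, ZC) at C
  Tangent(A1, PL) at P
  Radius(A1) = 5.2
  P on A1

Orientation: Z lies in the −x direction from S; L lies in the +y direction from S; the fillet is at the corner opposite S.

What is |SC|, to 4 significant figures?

46.06

The virtual corner opposite S is at (-26.60, 42.80). Since A1 is tangent to ZC there, QC ⟂ ZC and tangency of A1 to PL means the radius QP is perpendicular to PL, with radius 5.2, so the center Q sits 5.2 in from both sides at Q = (-21.40, 37.60). That places the tangent points at C = (-26.60, 37.60) on ZC and P = (-21.40, 42.80) on PL. Then |SC| = |C − S| = 46.06.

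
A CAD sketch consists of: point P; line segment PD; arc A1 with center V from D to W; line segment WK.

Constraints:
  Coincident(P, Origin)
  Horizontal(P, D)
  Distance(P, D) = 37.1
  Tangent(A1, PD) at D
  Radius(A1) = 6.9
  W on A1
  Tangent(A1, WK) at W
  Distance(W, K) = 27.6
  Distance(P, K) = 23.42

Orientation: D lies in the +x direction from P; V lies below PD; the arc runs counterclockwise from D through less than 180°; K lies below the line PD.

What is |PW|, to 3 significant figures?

32.5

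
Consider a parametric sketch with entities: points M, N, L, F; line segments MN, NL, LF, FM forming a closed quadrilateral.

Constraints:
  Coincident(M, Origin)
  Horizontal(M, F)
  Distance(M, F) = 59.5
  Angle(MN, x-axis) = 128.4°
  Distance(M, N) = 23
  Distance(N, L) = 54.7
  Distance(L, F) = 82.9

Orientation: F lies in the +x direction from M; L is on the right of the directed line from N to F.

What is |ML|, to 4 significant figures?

39.56

M is at the origin; MF is horizontal with |MF| = 59.5 and F in +x, so F = (59.5, 0). MN runs at 128.4° with |MN| = 23.0, so N = (-14.29, 18.02). L is determined by |NL| = 54.7 and |LF| = 82.9 together: it lies at the intersection of circle(N, 54.7) and circle(F, 82.9). With |NF| = 75.96, the foot of the radical line on NF is 12.43 from N and the perpendicular offset is √(54.7² − 12.43²) = 53.27. Taking the right-of-NF solution: L = (-14.85, -36.67).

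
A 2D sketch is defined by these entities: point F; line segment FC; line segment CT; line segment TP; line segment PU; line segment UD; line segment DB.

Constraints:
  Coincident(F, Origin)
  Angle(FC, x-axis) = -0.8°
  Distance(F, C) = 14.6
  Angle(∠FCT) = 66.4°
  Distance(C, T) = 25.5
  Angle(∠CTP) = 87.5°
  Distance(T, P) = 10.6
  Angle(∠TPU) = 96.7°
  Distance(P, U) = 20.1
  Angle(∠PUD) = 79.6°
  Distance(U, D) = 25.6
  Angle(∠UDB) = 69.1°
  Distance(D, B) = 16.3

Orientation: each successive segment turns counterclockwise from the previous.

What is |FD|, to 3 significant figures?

26.8

F is at the origin; FC runs at -0.8° with length 14.6, so C = (14.6, -0.204). ∠FCT = 66.4° gives CT at 113° from the x-axis; with |CT| = 25.5, T = (4.72, 23.3). ∠CTP = 87.5° gives TP at -155° from the x-axis; with |TP| = 10.6, P = (-4.87, 18.8). ∠TPU = 96.7° gives PU at -71.4° from the x-axis; with |PU| = 20.1, U = (1.54, -0.276). ∠PUD = 79.6° gives UD at 29.0° from the x-axis; with |UD| = 25.6, D = (23.9, 12.1). Then |FD| = |D − F| = 26.8.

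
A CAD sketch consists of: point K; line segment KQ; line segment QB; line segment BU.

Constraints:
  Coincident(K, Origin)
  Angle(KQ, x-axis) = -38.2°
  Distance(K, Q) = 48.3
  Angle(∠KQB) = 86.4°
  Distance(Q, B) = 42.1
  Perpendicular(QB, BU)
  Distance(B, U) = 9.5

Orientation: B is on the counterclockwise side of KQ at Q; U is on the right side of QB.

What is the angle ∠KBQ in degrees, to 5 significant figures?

50.977°

K is at the origin; KQ runs at -38.2° with length 48.3, so Q = 48.3·(cos -38.2°, sin -38.2°) = (37.957, -29.869). ∠KQB = 86.4°, so QB runs at -38.2° + (180° − 86.4°) = 55.400° from the x-axis; with |QB| = 42.1, B = Q + 42.1·(cos 55.400°, sin 55.400°) = (61.863, 4.7849). Then cos ∠KBQ = BK·BQ / (|BK||BQ|), giving 50.977°.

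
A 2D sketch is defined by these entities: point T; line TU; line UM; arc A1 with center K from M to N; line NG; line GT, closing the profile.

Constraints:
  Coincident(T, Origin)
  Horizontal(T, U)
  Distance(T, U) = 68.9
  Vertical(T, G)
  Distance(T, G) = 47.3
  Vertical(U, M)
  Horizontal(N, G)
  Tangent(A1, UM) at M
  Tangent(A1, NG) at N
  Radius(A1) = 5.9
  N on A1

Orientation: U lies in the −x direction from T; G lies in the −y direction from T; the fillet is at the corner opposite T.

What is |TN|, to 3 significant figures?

78.8

T is at the origin; T and U share the same y with |TU| = 68.9 and U on the −x side, so U = (-68.9, 0.00). TG is vertical with |TG| = 47.3 and G on the −y side, so G = (0.00, -47.3). The virtual corner opposite T is at (-68.9, -47.3). The tangent condition forces KM to be normal to UM and since A1 is tangent to NG there, KN ⟂ NG, with radius 5.9, so the center K sits 5.9 in from both sides at K = (-63.0, -41.4). That places the tangent points at M = (-68.9, -41.4) on UM and N = (-63.0, -47.3) on NG. Then |TN| = |N − T| = 78.8.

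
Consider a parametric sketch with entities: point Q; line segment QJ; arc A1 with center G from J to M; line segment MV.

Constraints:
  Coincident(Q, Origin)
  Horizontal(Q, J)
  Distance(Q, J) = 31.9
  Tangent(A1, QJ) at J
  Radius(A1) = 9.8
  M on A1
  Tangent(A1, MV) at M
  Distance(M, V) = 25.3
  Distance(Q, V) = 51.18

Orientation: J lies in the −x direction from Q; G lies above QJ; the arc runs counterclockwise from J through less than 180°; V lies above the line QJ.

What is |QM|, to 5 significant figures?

27.532

Q is at the origin; Q and J share the same y with |QJ| = 31.9 and J on the −x side, so J = (-31.900, 0.0000). The tangent condition forces GJ to be normal to QJ, so G = J + (0, 9.8) = (-31.900, 9.8000). Since GM ⟂ MV (tangency), |GV| = √(9.8² + 25.3²) = 27.132 regardless of where M sits on A1. So V lies on both circle(Q, 51.18) and circle(G, 27.132); the above-QJ intersection is V = (-35.710, 36.663). M is the foot of the tangent from V: M = (-23.349, 14.588).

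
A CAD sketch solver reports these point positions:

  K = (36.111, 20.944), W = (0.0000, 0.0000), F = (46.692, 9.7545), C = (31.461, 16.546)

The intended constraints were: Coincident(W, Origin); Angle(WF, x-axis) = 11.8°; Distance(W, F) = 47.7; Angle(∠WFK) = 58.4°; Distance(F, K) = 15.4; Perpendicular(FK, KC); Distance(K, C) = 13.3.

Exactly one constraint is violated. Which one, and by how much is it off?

Distance(K, C) = 13.3 — off by 6.90.

W = (0.00, 0.00) ✓; WF at 11.80° ✓; |WF| = 47.70 ✓; ∠WFK = 58.40° ✓; |FK| = 15.40 ✓; ∠(FK, KC) = 90.01° ✓; |KC| = 6.400 ✗.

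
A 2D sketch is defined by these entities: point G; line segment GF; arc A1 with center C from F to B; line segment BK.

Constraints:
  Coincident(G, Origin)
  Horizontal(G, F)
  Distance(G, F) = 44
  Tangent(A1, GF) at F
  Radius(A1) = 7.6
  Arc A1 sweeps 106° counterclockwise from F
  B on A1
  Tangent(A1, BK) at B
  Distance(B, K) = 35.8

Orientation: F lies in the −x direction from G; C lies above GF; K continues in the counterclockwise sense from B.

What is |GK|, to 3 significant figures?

64.1

G is at the origin; GF is horizontal with |GF| = 44.0 and F on the −x side, so F = (-44.0, 0.00). The tangent condition forces CF to be normal to GF, so C = F + (0, 7.6) = (-44.0, 7.60). On A1, F sits at bearing -90° from C; a 106° counterclockwise sweep puts B at bearing 16°, so B = C + 7.6·(cos 16°, sin 16°) = (-36.7, 9.69). Since A1 is tangent to BK there, CB ⟂ BK, so BK runs along (−sin 16°, cos 16°); with |BK| = 35.8, K = (-46.6, 44.1). Then |GK| = |K − G| = 64.1.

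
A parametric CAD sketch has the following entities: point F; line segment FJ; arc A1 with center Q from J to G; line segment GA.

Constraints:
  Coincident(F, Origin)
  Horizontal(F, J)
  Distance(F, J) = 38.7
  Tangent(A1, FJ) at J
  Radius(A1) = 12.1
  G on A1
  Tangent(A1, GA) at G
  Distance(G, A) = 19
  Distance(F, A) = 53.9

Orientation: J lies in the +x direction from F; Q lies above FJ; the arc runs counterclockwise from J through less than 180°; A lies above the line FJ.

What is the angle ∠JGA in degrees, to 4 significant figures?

122.3°

F is at the origin; FJ is horizontal with |FJ| = 38.7 and J on the +x side, so J = (38.70, 0.000). A1 meets FJ tangentially, so QJ is at right angles to FJ, so Q = J + (0, 12.1) = (38.70, 12.10). Since QG ⟂ GA (tangency), |QA| = √(12.1² + 19.0²) = 22.53 regardless of where G sits on A1. So A lies on both circle(F, 53.9) and circle(Q, 22.53); the above-FJ intersection is A = (41.45, 34.46). G is the foot of the tangent from A: G = (49.62, 17.31).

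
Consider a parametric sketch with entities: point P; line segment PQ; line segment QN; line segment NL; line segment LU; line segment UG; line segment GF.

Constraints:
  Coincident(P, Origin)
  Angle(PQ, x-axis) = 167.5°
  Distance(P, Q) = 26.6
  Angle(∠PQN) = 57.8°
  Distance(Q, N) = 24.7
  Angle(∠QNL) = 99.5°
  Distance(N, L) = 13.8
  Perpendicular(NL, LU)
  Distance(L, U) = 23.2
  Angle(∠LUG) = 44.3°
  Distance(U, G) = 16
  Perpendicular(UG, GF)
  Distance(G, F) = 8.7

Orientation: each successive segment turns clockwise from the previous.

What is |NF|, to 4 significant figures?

10.51

P is at the origin; PQ runs at 167.5° with length 26.6, so Q = (-25.97, 5.757). ∠PQN = 57.8° gives QN at 45.30° from the x-axis; with |QN| = 24.7, N = (-8.596, 23.31). ∠QNL = 99.5° gives NL at -35.20° from the x-axis; with |NL| = 13.8, L = (2.681, 15.36). NL ⟂ LU, so LU runs at -125.2°; with |LU| = 23.2, U = (-10.69, -3.598). ∠LUG = 44.3° gives UG at 99.10° from the x-axis; with |UG| = 16.0, G = (-13.22, 12.20). UG is perpendicular to GF, so GF runs at 9.100°; with |GF| = 8.7, F = (-4.632, 13.58). Then |NF| = |F − N| = 10.51.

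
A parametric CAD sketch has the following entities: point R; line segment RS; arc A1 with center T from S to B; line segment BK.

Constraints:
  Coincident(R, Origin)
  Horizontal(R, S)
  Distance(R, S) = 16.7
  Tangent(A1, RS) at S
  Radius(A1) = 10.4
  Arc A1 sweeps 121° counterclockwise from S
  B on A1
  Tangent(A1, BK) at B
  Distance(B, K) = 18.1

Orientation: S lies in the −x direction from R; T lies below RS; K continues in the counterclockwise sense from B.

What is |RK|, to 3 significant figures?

35.3

On A1, S sits at bearing 90° from T; a 121° counterclockwise sweep puts B at bearing 211°, so B = T + 10.4·(cos 211°, sin 211°) = (-25.6, -15.8). Since A1 is tangent to BK there, TB ⟂ BK, so BK runs along (−sin 211°, cos 211°); with |BK| = 18.1, K = (-16.3, -31.3). Then |RK| = |K − R| = 35.3.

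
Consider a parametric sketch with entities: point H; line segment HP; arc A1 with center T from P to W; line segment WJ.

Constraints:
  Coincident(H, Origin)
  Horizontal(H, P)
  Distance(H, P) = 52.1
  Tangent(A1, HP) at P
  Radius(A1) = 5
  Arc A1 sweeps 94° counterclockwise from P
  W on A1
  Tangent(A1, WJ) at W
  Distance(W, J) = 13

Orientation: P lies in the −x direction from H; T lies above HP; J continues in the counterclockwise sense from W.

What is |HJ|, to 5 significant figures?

51.394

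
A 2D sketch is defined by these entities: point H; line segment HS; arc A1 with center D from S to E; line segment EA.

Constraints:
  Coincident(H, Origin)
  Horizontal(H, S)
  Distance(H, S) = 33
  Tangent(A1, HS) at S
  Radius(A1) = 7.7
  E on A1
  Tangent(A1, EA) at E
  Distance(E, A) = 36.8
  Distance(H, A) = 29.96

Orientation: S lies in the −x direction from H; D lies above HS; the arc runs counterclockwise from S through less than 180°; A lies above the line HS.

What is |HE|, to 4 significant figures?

27.40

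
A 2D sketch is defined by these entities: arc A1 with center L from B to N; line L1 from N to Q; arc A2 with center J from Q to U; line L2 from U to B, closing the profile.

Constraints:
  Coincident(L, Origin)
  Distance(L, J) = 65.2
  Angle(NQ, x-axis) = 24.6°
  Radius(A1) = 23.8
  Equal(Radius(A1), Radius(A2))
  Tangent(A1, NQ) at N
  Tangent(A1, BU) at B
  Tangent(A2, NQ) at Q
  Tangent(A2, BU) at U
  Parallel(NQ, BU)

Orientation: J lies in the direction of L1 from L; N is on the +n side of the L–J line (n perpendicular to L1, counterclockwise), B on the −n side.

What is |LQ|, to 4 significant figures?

69.41

The slot axis is L1's direction at 24.6°, so u = (cos 24.6°, sin 24.6°) = (0.9092, 0.4163) and n = (−sin 24.6°, cos 24.6°) = (-0.4163, 0.9092). L is at the origin and J lies 65.2 along u from L, so J = 65.2·u = (59.28, 27.14). Tangency of A1 to both parallel lines with radius 23.8 puts N and B at L ± 23.8·n: N = (-9.907, 21.64), B = (9.907, -21.64). Equal radii place Q and U the same way about J: Q = J + 23.8·n = (49.37, 48.78), U = J − 23.8·n = (69.19, 5.502). Then |LQ| = |Q − L| = 69.41.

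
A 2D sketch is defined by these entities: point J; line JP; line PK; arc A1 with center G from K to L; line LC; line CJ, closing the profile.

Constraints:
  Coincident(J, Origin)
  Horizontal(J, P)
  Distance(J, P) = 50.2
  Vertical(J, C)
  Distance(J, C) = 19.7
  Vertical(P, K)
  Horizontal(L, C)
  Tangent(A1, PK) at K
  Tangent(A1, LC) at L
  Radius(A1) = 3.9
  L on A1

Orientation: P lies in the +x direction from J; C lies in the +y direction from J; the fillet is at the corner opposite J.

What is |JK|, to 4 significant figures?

52.63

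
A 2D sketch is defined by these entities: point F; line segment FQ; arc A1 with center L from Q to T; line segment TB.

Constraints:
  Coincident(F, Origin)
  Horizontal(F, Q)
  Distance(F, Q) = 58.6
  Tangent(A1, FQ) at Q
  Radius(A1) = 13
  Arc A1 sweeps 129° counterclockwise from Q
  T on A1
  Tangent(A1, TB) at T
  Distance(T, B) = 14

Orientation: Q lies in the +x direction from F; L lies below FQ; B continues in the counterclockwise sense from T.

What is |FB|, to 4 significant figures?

65.67

On A1, Q sits at bearing 90° from L; a 129° counterclockwise sweep puts T at bearing 219°, so T = L + 13.0·(cos 219°, sin 219°) = (48.50, -21.18). A1 meets TB tangentially, so LT is at right angles to TB, so TB runs along (−sin 219°, cos 219°); with |TB| = 14.0, B = (57.31, -32.06). Then |FB| = |B − F| = 65.67.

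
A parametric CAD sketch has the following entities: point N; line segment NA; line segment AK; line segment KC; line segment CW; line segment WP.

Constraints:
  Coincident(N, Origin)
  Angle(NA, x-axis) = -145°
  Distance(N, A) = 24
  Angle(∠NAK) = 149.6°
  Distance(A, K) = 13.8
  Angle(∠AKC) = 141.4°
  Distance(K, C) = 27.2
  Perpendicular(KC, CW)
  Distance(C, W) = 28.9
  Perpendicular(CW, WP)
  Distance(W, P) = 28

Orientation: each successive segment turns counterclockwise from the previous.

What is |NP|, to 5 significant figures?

18.706

The perpendicularity gives CW at right angles to KC, so CW runs at 14.000°; with |CW| = 28.9, W = (9.2175, -45.714). CW ⟂ WP, so WP runs at 104.00°; with |WP| = 28.0, P = (2.4437, -18.546). Then |NP| = |P − N| = 18.706.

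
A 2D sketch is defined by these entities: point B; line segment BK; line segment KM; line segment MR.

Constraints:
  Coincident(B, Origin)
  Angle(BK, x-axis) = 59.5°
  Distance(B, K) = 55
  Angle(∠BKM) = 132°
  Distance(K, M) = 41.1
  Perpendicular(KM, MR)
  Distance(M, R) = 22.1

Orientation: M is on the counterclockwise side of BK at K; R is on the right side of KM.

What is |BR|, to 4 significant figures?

100.2

B is at the origin; BK runs at 59.5° with length 55.0, so K = 55.0·(cos 59.5°, sin 59.5°) = (27.91, 47.39). ∠BKM = 132.0°, so KM runs at 59.5° + (180° − 132.0°) = 107.5° from the x-axis; with |KM| = 41.1, M = K + 41.1·(cos 107.5°, sin 107.5°) = (15.56, 86.59). KM ⟂ MR; with |MR| = 22.1 on the right of KM, R = M + 22.1·(0.9537, 0.3007) = (36.63, 93.23). Then |BR| = |R − B| = 100.2.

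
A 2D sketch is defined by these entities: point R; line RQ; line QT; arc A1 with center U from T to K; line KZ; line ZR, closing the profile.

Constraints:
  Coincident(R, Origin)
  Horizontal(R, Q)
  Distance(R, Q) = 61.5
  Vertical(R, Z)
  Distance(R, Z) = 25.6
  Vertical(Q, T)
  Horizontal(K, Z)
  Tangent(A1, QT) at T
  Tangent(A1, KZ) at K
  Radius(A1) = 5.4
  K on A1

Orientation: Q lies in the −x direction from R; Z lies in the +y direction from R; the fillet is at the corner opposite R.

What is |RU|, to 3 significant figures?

59.6

R is at the origin; R and Q share the same y with |RQ| = 61.5 and Q on the −x side, so Q = (-61.5, 0.00). R and Z share the same x with |RZ| = 25.6 and Z on the +y side, so Z = (0.00, 25.6). The virtual corner opposite R is at (-61.5, 25.6). The tangent condition forces UT to be normal to QT and since A1 is tangent to KZ there, UK ⟂ KZ, with radius 5.4, so the center U sits 5.4 in from both sides at U = (-56.1, 20.2). Then |RU| = |U − R| = 59.6.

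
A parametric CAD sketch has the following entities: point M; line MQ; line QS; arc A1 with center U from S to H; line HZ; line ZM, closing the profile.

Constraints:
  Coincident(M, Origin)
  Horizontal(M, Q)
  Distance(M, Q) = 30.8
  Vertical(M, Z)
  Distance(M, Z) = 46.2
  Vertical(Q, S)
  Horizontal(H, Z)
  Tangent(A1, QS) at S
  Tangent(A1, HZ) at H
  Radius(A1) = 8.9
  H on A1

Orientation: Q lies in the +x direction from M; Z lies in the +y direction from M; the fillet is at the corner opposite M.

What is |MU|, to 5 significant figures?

43.254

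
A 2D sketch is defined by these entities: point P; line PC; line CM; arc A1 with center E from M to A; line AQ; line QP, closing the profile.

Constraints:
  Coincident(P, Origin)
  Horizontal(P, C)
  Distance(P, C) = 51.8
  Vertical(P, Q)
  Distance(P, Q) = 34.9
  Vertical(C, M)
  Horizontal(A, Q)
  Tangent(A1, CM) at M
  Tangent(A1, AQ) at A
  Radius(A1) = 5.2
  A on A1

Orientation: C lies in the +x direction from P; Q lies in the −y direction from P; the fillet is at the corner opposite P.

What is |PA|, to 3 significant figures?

58.2

P is at the origin; PC is horizontal with |PC| = 51.8 and C on the +x side, so C = (51.8, 0.00). PQ is vertical with |PQ| = 34.9 and Q on the −y side, so Q = (0.00, -34.9). The virtual corner opposite P is at (51.8, -34.9). Tangency of A1 to CM means the radius EM is perpendicular to CM and A1 meets AQ tangentially, so EA is at right angles to AQ, with radius 5.2, so the center E sits 5.2 in from both sides at E = (46.6, -29.7). That places the tangent points at M = (51.8, -29.7) on CM and A = (46.6, -34.9) on AQ. Then |PA| = |A − P| = 58.2.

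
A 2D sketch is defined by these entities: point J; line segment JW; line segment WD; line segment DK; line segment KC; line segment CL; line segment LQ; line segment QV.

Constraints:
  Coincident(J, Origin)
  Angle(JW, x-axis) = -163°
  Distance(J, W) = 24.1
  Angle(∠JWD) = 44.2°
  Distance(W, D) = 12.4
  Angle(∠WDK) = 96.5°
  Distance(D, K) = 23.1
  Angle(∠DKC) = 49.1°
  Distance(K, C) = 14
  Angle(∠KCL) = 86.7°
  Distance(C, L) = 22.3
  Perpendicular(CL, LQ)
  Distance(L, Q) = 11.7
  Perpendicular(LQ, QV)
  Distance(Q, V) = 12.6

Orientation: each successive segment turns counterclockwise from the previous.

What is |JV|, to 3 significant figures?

2.66

The perpendicularity gives LQ at right angles to CL, so LQ runs at 10.5°; with |LQ| = 11.7, Q = (2.48, -15.0). The perpendicularity gives QV at right angles to LQ, so QV runs at 101°; with |QV| = 12.6, V = (0.181, -2.66). Then |JV| = |V − J| = 2.66.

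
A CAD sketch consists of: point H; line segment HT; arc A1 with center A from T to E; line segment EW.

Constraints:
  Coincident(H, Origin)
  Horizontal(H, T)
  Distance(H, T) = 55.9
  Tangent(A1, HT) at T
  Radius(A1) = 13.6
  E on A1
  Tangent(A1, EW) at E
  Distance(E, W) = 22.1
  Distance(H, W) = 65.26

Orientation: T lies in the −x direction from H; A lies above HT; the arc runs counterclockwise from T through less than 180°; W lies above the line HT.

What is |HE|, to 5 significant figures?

47.365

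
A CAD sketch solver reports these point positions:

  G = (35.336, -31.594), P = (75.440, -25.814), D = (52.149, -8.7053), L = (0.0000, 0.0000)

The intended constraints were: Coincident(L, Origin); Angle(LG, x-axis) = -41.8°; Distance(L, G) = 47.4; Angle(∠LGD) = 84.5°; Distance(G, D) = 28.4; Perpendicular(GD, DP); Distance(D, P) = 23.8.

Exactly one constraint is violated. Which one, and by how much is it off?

Distance(D, P) = 23.8 — off by 5.10.

L = (0.00, 0.00) ✓; LG at -41.80° ✓; |LG| = 47.40 ✓; ∠LGD = 84.50° ✓; |GD| = 28.40 ✓; ∠(GD, DP) = 90.00° ✓; |DP| = 28.90 ✗.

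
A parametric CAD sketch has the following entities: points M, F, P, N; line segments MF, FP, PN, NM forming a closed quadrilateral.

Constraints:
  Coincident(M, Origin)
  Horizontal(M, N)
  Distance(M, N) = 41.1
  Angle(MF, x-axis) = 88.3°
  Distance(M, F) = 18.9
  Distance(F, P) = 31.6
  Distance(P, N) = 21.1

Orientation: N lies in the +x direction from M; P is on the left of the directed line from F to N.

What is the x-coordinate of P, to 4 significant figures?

32.16

M is at the origin; MN is horizontal with |MN| = 41.1 and N in +x, so N = (41.1, 0). MF runs at 88.3° with |MF| = 18.9, so F = (0.5607, 18.89). P is determined by |FP| = 31.6 and |PN| = 21.1 together: it lies at the intersection of circle(F, 31.6) and circle(N, 21.1). With |FN| = 44.73, the foot of the radical line on FN is 28.55 from F and the perpendicular offset is √(31.6² − 28.55²) = 13.55. Taking the left-of-FN solution: P = (32.16, 19.11).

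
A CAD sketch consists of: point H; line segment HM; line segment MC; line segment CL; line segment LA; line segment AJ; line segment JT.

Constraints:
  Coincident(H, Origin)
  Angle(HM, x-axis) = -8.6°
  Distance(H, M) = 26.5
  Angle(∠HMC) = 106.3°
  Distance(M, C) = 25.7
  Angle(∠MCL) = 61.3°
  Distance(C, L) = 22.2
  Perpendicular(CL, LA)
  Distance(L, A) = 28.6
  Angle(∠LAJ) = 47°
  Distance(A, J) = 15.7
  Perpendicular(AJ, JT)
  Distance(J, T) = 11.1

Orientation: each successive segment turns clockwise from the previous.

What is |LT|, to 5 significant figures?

10.528

∠LAJ = 47.0° gives AJ at -64.000° from the x-axis; with |AJ| = 15.7, J = (26.052, -8.8859). AJ is perpendicular to JT, so JT runs at -154.00°; with |JT| = 11.1, T = (16.075, -13.752). Then |LT| = |T − L| = 10.528.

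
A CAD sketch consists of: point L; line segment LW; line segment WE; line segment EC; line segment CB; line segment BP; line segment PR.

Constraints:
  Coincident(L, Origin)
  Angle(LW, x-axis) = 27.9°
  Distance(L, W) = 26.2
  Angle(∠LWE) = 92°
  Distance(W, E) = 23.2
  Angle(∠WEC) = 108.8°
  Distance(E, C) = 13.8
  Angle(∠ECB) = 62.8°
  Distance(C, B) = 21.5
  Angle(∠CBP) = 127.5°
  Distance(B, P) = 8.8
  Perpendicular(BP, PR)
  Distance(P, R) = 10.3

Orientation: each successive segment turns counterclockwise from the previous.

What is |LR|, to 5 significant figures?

31.352

L is at the origin; LW runs at 27.9° with length 26.2, so W = (23.155, 12.260). ∠LWE = 92.0° gives WE at 115.90° from the x-axis; with |WE| = 23.2, E = (13.021, 33.130). ∠WEC = 108.8° gives EC at -172.90° from the x-axis; with |EC| = 13.8, C = (-0.67332, 31.424). ∠ECB = 62.8° gives CB at -55.700° from the x-axis; with |CB| = 21.5, B = (11.442, 13.663). ∠CBP = 127.5° gives BP at -3.2000° from the x-axis; with |BP| = 8.8, P = (20.229, 13.171). BP is perpendicular to PR, so PR runs at 86.800°; with |PR| = 10.3, R = (20.804, 23.455). Then |LR| = |R − L| = 31.352.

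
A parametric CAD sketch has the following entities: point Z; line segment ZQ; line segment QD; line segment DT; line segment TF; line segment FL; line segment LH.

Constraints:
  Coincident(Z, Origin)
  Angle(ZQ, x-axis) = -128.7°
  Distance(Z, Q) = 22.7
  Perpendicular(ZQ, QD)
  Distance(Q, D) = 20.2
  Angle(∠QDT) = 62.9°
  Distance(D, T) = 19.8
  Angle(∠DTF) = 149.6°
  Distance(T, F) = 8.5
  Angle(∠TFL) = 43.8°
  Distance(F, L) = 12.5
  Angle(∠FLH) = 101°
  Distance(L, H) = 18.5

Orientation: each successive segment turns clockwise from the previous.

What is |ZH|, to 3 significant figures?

28.0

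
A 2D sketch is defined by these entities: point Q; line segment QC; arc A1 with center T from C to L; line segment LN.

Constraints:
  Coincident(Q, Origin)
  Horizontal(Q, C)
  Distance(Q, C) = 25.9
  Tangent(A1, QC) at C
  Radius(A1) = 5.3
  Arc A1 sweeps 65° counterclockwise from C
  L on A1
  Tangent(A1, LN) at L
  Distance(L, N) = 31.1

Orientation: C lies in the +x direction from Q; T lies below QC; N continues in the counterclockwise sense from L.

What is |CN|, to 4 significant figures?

36.03

Q is at the origin; Q and C share the same y with |QC| = 25.9 and C on the +x side, so C = (25.90, 0.000). Tangency of A1 to QC means the radius TC is perpendicular to QC, so T = C + (0, -5.3) = (25.90, -5.300). On A1, C sits at bearing 90° from T; a 65° counterclockwise sweep puts L at bearing 155°, so L = T + 5.3·(cos 155°, sin 155°) = (21.10, -3.060). The tangent condition forces TL to be normal to LN, so LN runs along (−sin 155°, cos 155°); with |LN| = 31.1, N = (7.953, -31.25). Then |CN| = |N − C| = 36.03.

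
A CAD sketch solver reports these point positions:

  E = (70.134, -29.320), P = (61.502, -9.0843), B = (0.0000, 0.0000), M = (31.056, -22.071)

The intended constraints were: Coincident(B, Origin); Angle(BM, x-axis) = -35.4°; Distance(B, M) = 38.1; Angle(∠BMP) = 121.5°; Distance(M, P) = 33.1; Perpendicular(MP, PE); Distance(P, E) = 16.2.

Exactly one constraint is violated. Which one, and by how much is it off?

Distance(P, E) = 16.2 — off by 5.80.

B = (0.00, 0.00) ✓; BM at -35.40° ✓; |BM| = 38.10 ✓; ∠BMP = 121.5° ✓; |MP| = 33.10 ✓; ∠(MP, PE) = 90.00° ✓; |PE| = 22.00 ✗.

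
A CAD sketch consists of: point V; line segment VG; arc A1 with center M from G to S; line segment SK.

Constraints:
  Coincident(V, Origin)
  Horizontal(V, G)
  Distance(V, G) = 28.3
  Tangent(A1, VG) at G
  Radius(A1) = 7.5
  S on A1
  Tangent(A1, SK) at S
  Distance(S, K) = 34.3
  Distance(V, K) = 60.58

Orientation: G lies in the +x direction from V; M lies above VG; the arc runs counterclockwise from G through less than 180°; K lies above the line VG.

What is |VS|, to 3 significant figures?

35.5

Checks: |MS| = 7.500 ✓; ∠(MS, SK) = 90.00° ✓; |SK| = 34.30 ✓; |VK| = 60.58 ✓.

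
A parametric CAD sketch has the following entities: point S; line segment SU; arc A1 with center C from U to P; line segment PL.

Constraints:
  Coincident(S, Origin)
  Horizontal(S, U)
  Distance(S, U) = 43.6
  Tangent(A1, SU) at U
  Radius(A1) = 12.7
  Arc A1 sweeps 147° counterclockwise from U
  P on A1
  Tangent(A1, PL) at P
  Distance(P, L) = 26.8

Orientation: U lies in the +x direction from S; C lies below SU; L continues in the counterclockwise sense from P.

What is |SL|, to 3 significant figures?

70.3

S is at the origin; SU is horizontal with |SU| = 43.6 and U on the +x side, so U = (43.6, 0.00). The tangent condition forces CU to be normal to SU, so C = U + (0, -12.7) = (43.6, -12.7). On A1, U sits at bearing 90° from C; a 147° counterclockwise sweep puts P at bearing 237°, so P = C + 12.7·(cos 237°, sin 237°) = (36.7, -23.4). The tangent condition forces CP to be normal to PL, so PL runs along (−sin 237°, cos 237°); with |PL| = 26.8, L = (59.2, -37.9). Then |SL| = |L − S| = 70.3.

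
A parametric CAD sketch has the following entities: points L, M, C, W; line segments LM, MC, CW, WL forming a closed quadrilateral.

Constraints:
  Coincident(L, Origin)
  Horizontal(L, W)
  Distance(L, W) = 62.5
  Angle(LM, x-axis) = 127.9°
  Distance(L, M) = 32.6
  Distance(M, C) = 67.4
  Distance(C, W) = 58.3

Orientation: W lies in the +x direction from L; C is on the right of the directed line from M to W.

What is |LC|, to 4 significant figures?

35.34

L is at the origin; LW is horizontal with |LW| = 62.5 and W in +x, so W = (62.5, 0). LM runs at 127.9° with |LM| = 32.6, so M = (-20.03, 25.72). C is determined by |MC| = 67.4 and |CW| = 58.3 together: it lies at the intersection of circle(M, 67.4) and circle(W, 58.3). With |MW| = 86.44, the foot of the radical line on MW is 49.84 from M and the perpendicular offset is √(67.4² − 49.84²) = 45.38. Taking the right-of-MW solution: C = (14.05, -32.43).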